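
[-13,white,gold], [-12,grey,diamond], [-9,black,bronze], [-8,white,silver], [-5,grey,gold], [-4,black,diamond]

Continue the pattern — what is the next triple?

First coordinate: alternating steps +1, +3, +1, +3, …; -13, -12, -9, -8, -5, -4 → -1.
Shade: repeats white → grey → black, so white, grey, black, white, grey, black → white.
Rank goes gold, diamond, bronze, silver, gold, diamond → bronze (repeats gold → diamond → bronze → silver).
So the next triple is [-1,white,bronze].

[-1,white,bronze]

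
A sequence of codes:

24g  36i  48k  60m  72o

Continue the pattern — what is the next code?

For the first component, +12 each step: 24, 36, 48, 60, 72 → 84.
Letter: letters move forward 2 places in the alphabet; g, i, k, m, o → q.
Putting it together: 84q.

84q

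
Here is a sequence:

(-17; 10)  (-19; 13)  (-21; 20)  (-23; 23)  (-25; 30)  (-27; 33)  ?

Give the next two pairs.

(-29; 40), (-31; 43)

First entry: −2 each step; -17, -19, -21, -23, -25, -27 → -29 → -31.
Second entry: 10, 13, 20, 23, 30, 33 → 40 → 43 (alternating steps +3, +7, +3, +7, …).
Putting the parts together: (-29; 40) and then (-31; 43).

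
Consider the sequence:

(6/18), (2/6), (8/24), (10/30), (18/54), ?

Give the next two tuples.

(28/84), (46/138)

For the first slot, each term is the sum of the two before it: 6, 2, 8, 10, 18 → 28 → 46.
Second slot: 18, 6, 24, 30, 54 → 84 → 138 (always 3 × the first slot).
Putting the parts together: (28/84) and then (46/138).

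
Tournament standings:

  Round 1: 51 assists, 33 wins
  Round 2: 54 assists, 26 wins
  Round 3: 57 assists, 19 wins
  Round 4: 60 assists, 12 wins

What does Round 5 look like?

For the assists, +3 each step: 51, 54, 57, 60 → 63.
Wins goes 33, 26, 19, 12 → 5 (−7 each step).
Combining the parts gives 63 assists, 5 wins.

63 assists, 5 wins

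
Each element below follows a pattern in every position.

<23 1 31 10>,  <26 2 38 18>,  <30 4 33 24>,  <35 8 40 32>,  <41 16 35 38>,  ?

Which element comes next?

First value — differences are 3, 4, 5, … (increasing by 1 each time): 23, 26, 30, 35, 41 → 48.
Second value: ×2 each step; 1, 2, 4, 8, 16 → 32.
Third value goes 31, 38, 33, 40, 35 → 42 (alternating steps +7, −5, +7, −5, …).
For the fourth value, alternating steps +8, +6, +8, +6, …: 10, 18, 24, 32, 38 → 46.
So the next element is <48 32 42 46>.

<48 32 42 46>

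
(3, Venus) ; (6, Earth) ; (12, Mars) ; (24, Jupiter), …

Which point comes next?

First coordinate goes 3, 6, 12, 24 → 48 (×2 each step).
For the planet, runs through the planets Mercury→Neptune: Venus, Earth, Mars, Jupiter → Saturn.
Combining the parts gives (48, Saturn).

(48, Saturn)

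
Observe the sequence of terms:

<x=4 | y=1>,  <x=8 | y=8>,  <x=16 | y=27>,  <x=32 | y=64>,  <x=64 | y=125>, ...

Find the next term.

<x=128 | y=216>

X: ×2 each step, so 4, 8, 16, 32, 64 → 128.
Y: 1, 8, 27, 64, 125 → 216 (perfect cubes: 1³, 2³, 3³, …).
So the next term is <x=128 | y=216>.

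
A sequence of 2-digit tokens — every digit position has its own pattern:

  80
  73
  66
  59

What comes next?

42

First digit goes 8, 7, 6, 5 → 4 (−1 each step, mod 10).
Second digit: 0, 3, 6, 9 → 2 (+3 each step, mod 10).
Combining the parts gives 42.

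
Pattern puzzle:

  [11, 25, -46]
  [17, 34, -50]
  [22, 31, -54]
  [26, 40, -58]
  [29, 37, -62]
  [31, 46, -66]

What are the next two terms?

[32, 43, -70], [32, 52, -74]

First entry: 11, 17, 22, 26, 29, 31 → 32 → 32 (differences are 6, 5, 4, … (decreasing by 1 each time)).
Second entry: 25, 34, 31, 40, 37, 46 → 43 → 52 (alternating steps +9, −3, +9, −3, …).
Third entry goes -46, -50, -54, -58, -62, -66 → -70 → -74 (−4 each step).
Putting the parts together: [32, 43, -70] and then [32, 52, -74].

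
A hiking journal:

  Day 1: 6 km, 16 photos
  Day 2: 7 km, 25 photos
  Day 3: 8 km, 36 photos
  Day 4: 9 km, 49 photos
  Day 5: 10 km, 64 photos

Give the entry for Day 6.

Km: 6, 7, 8, 9, 10 → 11 (+1 each step).
Photos: perfect squares: 4², 5², 6², …; 16, 25, 36, 49, 64 → 81.
Combining the parts gives 11 km, 81 photos.

11 km, 81 photos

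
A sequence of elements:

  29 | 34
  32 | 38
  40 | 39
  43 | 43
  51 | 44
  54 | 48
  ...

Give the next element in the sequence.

62 | 49

First value: alternating steps +3, +8, +3, +8, …; 29, 32, 40, 43, 51, 54 → 62.
Second value: alternating steps +4, +1, +4, +1, …; 34, 38, 39, 43, 44, 48 → 49.
So the next element is 62 | 49.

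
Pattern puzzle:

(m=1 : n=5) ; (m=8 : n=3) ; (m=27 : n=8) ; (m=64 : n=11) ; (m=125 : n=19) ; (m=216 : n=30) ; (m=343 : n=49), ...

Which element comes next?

M — perfect cubes: 1³, 2³, 3³, …: 1, 8, 27, 64, 125, 216, 343 → 512.
N: each term is the sum of the two before it, so 5, 3, 8, 11, 19, 30, 49 → 79.
Putting it together: (m=512 : n=79).

(m=512 : n=79)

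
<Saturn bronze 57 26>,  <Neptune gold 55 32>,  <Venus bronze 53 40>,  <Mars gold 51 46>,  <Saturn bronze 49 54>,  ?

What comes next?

<Neptune gold 47 60>

For the planet, repeats Saturn → Neptune → Venus → Mars: Saturn, Neptune, Venus, Mars, Saturn → Neptune.
Rank: alternates bronze ↔ gold; bronze, gold, bronze, gold, bronze → gold.
Third entry — −2 each step: 57, 55, 53, 51, 49 → 47.
Fourth entry: 26, 32, 40, 46, 54 → 60 (alternating steps +6, +8, +6, +8, …).
Combining the parts gives <Neptune gold 47 60>.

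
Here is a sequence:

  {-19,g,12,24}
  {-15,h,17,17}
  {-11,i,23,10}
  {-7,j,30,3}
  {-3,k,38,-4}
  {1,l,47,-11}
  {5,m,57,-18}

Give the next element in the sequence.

{9,n,68,-25}

For the first entry, +4 each step: -19, -15, -11, -7, -3, 1, 5 → 9.
Letter: letters move forward 1 place in the alphabet; g, h, i, j, k, l, m → n.
Third entry: differences are 5, 6, 7, … (increasing by 1 each time), so 12, 17, 23, 30, 38, 47, 57 → 68.
Fourth entry: 24, 17, 10, 3, -4, -11, -18 → -25 (−7 each step).
So the next element is {9,n,68,-25}.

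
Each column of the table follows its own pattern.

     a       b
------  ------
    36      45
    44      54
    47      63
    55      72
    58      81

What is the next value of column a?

Column a: 36, 44, 47, 55, 58 → 66 (alternating steps +8, +3, +8, +3, …).
Column b: +9 each step; 45, 54, 63, 72, 81 → 90.

66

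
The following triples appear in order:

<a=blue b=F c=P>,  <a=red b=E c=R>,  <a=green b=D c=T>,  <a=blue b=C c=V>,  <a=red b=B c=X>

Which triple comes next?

<a=green b=A c=Z>

A: blue, red, green, blue, red → green (repeats blue → red → green).
B: F, E, D, C, B → A (letters move back 1 place in the alphabet).
C goes P, R, T, V, X → Z (letters move forward 2 places in the alphabet).
Combining the parts gives <a=green b=A c=Z>.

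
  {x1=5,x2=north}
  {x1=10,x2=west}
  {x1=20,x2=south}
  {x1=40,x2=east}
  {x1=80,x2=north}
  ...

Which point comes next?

{x1=160,x2=west}

X1 — ×2 each step: 5, 10, 20, 40, 80 → 160.
X2: north, west, south, east, north → west (repeats north → west → south → east).
Combining the parts gives {x1=160,x2=west}.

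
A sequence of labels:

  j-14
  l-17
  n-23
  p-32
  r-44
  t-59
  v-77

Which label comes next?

Letter: letters move forward 2 places in the alphabet; j, l, n, p, r, t, v → x.
Second component — differences are 3, 6, 9, … (increasing by 3 each time): 14, 17, 23, 32, 44, 59, 77 → 98.
So the next label is x-98.

x-98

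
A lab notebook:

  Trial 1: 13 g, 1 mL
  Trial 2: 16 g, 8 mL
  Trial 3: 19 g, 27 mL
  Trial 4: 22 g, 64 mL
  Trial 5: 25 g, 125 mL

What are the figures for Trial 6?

28 g, 216 mL

G goes 13, 16, 19, 22, 25 → 28 (+3 each step).
ML goes 1, 8, 27, 64, 125 → 216 (perfect cubes: 1³, 2³, 3³, …).
Putting it together: 28 g, 216 mL.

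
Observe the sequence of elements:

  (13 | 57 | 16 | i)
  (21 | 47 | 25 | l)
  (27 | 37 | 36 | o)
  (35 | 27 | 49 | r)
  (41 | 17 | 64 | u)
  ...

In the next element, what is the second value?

Second value: −10 each step, so 57, 47, 37, 27, 17 → 7.

7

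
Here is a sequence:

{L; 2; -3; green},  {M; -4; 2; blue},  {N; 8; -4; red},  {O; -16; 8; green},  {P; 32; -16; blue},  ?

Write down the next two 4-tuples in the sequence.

{Q; -64; 32; red}, {R; 128; -64; green}

For the letter, letters move forward 1 place in the alphabet: L, M, N, O, P → Q → R.
For the second slot, ×(-2) each step: 2, -4, 8, -16, 32 → -64 → 128.
Third slot: -3, 2, -4, 8, -16 → 32 → -64 (always the previous value of the second slot).
Colour goes green, blue, red, green, blue → red → green (repeats green → blue → red).
Putting the parts together: {Q; -64; 32; red} and then {R; 128; -64; green}.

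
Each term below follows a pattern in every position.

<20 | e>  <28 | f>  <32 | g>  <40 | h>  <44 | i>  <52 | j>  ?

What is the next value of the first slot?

First slot — alternating steps +8, +4, +8, +4, …: 20, 28, 32, 40, 44, 52 → 56.
Letter: letters move forward 1 place in the alphabet; e, f, g, h, i, j → k.

56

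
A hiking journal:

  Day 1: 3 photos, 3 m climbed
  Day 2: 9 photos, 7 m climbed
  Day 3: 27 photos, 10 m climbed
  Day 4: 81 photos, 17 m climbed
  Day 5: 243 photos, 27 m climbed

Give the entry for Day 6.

Photos: 3, 9, 27, 81, 243 → 729 (×3 each step).
M climbed: each term is the sum of the two before it, so 3, 7, 10, 17, 27 → 44.
Combining the parts gives 729 photos, 44 m climbed.

729 photos, 44 m climbed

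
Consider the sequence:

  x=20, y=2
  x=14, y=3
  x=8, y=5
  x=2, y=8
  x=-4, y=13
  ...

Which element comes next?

x=-10, y=21

X: −6 each step; 20, 14, 8, 2, -4 → -10.
For the y, each term is the sum of the two before it: 2, 3, 5, 8, 13 → 21.
So the next element is x=-10, y=21.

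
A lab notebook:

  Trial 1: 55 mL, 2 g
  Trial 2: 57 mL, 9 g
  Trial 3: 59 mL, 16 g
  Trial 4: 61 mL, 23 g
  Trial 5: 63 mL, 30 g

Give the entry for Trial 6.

65 mL, 37 g

For the mL, +2 each step: 55, 57, 59, 61, 63 → 65.
G: +7 each step; 2, 9, 16, 23, 30 → 37.
Putting it together: 65 mL, 37 g.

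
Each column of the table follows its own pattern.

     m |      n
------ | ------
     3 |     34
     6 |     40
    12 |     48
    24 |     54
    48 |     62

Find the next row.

For the column m, ×2 each step: 3, 6, 12, 24, 48 → 96.
Column n: alternating steps +6, +8, +6, +8, …; 34, 40, 48, 54, 62 → 68.
Putting it together: 96  68.

96  68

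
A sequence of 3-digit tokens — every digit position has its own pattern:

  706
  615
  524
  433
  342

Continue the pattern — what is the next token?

251

First digit: 7, 6, 5, 4, 3 → 2 (−1 each step, mod 10).
Second digit: +1 each step, mod 10, so 0, 1, 2, 3, 4 → 5.
Third digit goes 6, 5, 4, 3, 2 → 1 (−1 each step, mod 10).
So the next token is 251.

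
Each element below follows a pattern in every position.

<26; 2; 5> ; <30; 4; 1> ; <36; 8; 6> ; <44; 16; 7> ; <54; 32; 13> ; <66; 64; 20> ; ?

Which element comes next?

First value: 26, 30, 36, 44, 54, 66 → 80 (differences are 4, 6, 8, … (increasing by 2 each time)).
Second value: ×2 each step, so 2, 4, 8, 16, 32, 64 → 128.
Third value: 5, 1, 6, 7, 13, 20 → 33 (each term is the sum of the two before it).
Putting it together: <80; 128; 33>.

<80; 128; 33>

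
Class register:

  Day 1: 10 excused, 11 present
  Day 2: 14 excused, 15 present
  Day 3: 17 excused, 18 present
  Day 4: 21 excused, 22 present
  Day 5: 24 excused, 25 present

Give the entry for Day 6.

Excused: alternating steps +4, +3, +4, +3, …, so 10, 14, 17, 21, 24 → 28.
Present: always 1 more than the excused; 11, 15, 18, 22, 25 → 29.
Combining the parts gives 28 excused, 29 present.

28 excused, 29 present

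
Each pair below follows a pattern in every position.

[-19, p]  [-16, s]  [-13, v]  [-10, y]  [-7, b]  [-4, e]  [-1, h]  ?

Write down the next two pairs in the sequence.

[2, k], [5, n]

First value: -19, -16, -13, -10, -7, -4, -1 → 2 → 5 (+3 each step).
Letter: letters move forward 3 places in the alphabet, wrapping Z→A; p, s, v, y, b, e, h → k → n.
So the next two pairs are [2, k] and [5, n].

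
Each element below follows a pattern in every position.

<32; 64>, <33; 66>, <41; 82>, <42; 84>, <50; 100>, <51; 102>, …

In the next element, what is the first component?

First component: alternating steps +1, +8, +1, +8, …; 32, 33, 41, 42, 50, 51 → 59.
For the second component, always 2 × the first component: 64, 66, 82, 84, 100, 102 → 118.

59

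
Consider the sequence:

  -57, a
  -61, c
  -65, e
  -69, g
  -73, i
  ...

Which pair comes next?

-77, k

First part goes -57, -61, -65, -69, -73 → -77 (−4 each step).
Letter: letters move forward 2 places in the alphabet; a, c, e, g, i → k.
Combining the parts gives -77, k.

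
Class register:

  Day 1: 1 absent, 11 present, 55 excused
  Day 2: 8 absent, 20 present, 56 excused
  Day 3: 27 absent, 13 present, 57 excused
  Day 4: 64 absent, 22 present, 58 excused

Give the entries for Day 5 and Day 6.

Absent: perfect cubes: 1³, 2³, 3³, …; 1, 8, 27, 64 → 125 → 216.
For the present, alternating steps +9, −7, +9, −7, …: 11, 20, 13, 22 → 15 → 24.
Excused: +1 each step; 55, 56, 57, 58 → 59 → 60.
Putting the parts together: 125 absent, 15 present, 59 excused and then 216 absent, 24 present, 60 excused.

125 absent, 15 present, 59 excused; 216 absent, 24 present, 60 excused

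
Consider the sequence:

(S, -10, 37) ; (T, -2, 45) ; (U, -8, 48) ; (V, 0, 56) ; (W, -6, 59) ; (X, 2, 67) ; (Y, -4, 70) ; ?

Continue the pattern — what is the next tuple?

(Z, 4, 78)

Letter — letters move forward 1 place in the alphabet: S, T, U, V, W, X, Y → Z.
Second value — alternating steps +8, −6, +8, −6, …: -10, -2, -8, 0, -6, 2, -4 → 4.
Third value goes 37, 45, 48, 56, 59, 67, 70 → 78 (alternating steps +8, +3, +8, +3, …).
Putting it together: (Z, 4, 78).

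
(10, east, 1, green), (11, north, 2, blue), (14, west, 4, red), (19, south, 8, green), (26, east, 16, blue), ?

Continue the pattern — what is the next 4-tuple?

(35, north, 32, red)

First entry: 10, 11, 14, 19, 26 → 35 (differences are 1, 3, 5, … (increasing by 2 each time)).
For the direction, repeats east → north → west → south: east, north, west, south, east → north.
Third entry — ×2 each step: 1, 2, 4, 8, 16 → 32.
For the colour, repeats green → blue → red: green, blue, red, green, blue → red.
So the next 4-tuple is (35, north, 32, red).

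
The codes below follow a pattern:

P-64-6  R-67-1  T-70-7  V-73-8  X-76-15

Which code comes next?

Z-79-23

Letter goes P, R, T, V, X → Z (letters move forward 2 places in the alphabet).
Second component — +3 each step: 64, 67, 70, 73, 76 → 79.
Third component: 6, 1, 7, 8, 15 → 23 (each term is the sum of the two before it).
So the next code is Z-79-23.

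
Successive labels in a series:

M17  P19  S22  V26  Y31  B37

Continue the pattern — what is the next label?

Letter goes M, P, S, V, Y, B → E (letters move forward 3 places in the alphabet, wrapping Z→A).
Second component — differences are 2, 3, 4, … (increasing by 1 each time): 17, 19, 22, 26, 31, 37 → 44.
So the next label is E44.

E44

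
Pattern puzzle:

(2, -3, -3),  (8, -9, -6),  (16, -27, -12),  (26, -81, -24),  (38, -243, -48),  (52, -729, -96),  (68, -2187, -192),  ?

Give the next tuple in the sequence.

For the first coordinate, differences are 6, 8, 10, … (increasing by 2 each time): 2, 8, 16, 26, 38, 52, 68 → 86.
Second coordinate: ×3 each step, so -3, -9, -27, -81, -243, -729, -2187 → -6561.
Third coordinate goes -3, -6, -12, -24, -48, -96, -192 → -384 (×2 each step).
So the next tuple is (86, -6561, -384).

(86, -6561, -384)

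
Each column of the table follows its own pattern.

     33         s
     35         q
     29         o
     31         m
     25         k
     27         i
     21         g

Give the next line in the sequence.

23  e

For the first component, alternating steps +2, −6, +2, −6, …: 33, 35, 29, 31, 25, 27, 21 → 23.
For the letter, letters move back 2 places in the alphabet: s, q, o, m, k, i, g → e.
So the next line is 23  e.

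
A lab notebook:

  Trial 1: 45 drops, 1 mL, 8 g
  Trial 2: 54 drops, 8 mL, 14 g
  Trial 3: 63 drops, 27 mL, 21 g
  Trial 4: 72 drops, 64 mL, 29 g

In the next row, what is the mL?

ML: 1, 8, 27, 64 → 125 (perfect cubes: 1³, 2³, 3³, …).

125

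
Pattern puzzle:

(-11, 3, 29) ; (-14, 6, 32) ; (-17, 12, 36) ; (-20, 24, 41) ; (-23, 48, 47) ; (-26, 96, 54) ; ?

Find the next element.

(-29, 192, 62)

First part — −3 each step: -11, -14, -17, -20, -23, -26 → -29.
Second part: 3, 6, 12, 24, 48, 96 → 192 (×2 each step).
Third part — differences are 3, 4, 5, … (increasing by 1 each time): 29, 32, 36, 41, 47, 54 → 62.
Putting it together: (-29, 192, 62).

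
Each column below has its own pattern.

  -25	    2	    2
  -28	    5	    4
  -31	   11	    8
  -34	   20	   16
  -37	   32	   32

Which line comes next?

First component — −3 each step: -25, -28, -31, -34, -37 → -40.
For the second component, differences are 3, 6, 9, … (increasing by 3 each time): 2, 5, 11, 20, 32 → 47.
Third component — ×2 each step: 2, 4, 8, 16, 32 → 64.
Putting it together: -40  47  64.

-40  47  64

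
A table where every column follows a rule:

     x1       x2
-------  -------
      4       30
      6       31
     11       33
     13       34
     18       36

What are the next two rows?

20  37; 25  39

For the column x1, alternating steps +2, +5, +2, +5, …: 4, 6, 11, 13, 18 → 20 → 25.
Column x2 — alternating steps +1, +2, +1, +2, …: 30, 31, 33, 34, 36 → 37 → 39.
Putting the parts together: 20  37 and then 25  39.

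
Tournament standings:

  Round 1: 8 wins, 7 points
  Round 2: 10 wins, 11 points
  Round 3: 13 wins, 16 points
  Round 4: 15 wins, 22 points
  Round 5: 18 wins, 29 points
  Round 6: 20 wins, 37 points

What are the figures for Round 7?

For the wins, alternating steps +2, +3, +2, +3, …: 8, 10, 13, 15, 18, 20 → 23.
Points goes 7, 11, 16, 22, 29, 37 → 46 (differences are 4, 5, 6, … (increasing by 1 each time)).
Putting it together: 23 wins, 46 points.

23 wins, 46 points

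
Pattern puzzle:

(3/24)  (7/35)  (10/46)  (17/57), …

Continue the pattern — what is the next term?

(27/68)

First part goes 3, 7, 10, 17 → 27 (each term is the sum of the two before it).
Second part — +11 each step: 24, 35, 46, 57 → 68.
So the next term is (27/68).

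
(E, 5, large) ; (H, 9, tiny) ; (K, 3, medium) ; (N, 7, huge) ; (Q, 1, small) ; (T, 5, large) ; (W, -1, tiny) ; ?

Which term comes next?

Letter: E, H, K, N, Q, T, W → Z (letters move forward 3 places in the alphabet).
For the second value, alternating steps +4, −6, +4, −6, …: 5, 9, 3, 7, 1, 5, -1 → 3.
Size: large, tiny, medium, huge, small, large, tiny → medium (repeats large → tiny → medium → huge → small).
So the next term is (Z, 3, medium).

(Z, 3, medium)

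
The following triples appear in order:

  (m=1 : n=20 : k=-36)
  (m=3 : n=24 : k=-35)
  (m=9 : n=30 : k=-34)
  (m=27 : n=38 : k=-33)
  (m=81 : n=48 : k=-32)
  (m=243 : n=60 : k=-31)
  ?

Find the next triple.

(m=729 : n=74 : k=-30)

M — ×3 each step: 1, 3, 9, 27, 81, 243 → 729.
N goes 20, 24, 30, 38, 48, 60 → 74 (differences are 4, 6, 8, … (increasing by 2 each time)).
K — +1 each step: -36, -35, -34, -33, -32, -31 → -30.
So the next triple is (m=729 : n=74 : k=-30).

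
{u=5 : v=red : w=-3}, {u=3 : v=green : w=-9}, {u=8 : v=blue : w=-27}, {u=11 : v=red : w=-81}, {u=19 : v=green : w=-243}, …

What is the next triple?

{u=30 : v=blue : w=-729}

For the u, each term is the sum of the two before it: 5, 3, 8, 11, 19 → 30.
V: repeats red → green → blue; red, green, blue, red, green → blue.
W: ×3 each step; -3, -9, -27, -81, -243 → -729.
So the next triple is {u=30 : v=blue : w=-729}.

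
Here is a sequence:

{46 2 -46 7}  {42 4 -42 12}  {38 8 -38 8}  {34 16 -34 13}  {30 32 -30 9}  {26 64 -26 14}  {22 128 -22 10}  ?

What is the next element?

{18 256 -18 15}

First component: 46, 42, 38, 34, 30, 26, 22 → 18 (−4 each step).
Second component: ×2 each step; 2, 4, 8, 16, 32, 64, 128 → 256.
Third component — +4 each step: -46, -42, -38, -34, -30, -26, -22 → -18.
For the fourth component, alternating steps +5, −4, +5, −4, …: 7, 12, 8, 13, 9, 14, 10 → 15.
So the next element is {18 256 -18 15}.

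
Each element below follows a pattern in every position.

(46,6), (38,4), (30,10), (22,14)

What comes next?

(14,24)

First value — −8 each step: 46, 38, 30, 22 → 14.
For the second value, each term is the sum of the two before it: 6, 4, 10, 14 → 24.
Combining the parts gives (14,24).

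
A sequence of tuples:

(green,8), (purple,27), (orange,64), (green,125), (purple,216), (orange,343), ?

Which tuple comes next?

(green,512)

For the colour, repeats green → purple → orange: green, purple, orange, green, purple, orange → green.
Second coordinate: 8, 27, 64, 125, 216, 343 → 512 (perfect cubes: 2³, 3³, 4³, …).
So the next tuple is (green,512).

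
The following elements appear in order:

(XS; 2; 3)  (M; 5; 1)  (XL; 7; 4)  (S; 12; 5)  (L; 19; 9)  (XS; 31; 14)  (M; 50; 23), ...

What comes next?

(XL; 81; 37)

Size goes XS, M, XL, S, L, XS, M → XL (repeats XS → M → XL → S → L).
Second coordinate: each term is the sum of the two before it, so 2, 5, 7, 12, 19, 31, 50 → 81.
Third coordinate: 3, 1, 4, 5, 9, 14, 23 → 37 (each term is the sum of the two before it).
Combining the parts gives (XL; 81; 37).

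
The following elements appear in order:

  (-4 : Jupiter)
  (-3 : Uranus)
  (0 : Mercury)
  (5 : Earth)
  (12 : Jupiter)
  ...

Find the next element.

(21 : Uranus)

First part: differences are 1, 3, 5, … (increasing by 2 each time), so -4, -3, 0, 5, 12 → 21.
Planet goes Jupiter, Uranus, Mercury, Earth, Jupiter → Uranus (repeats Jupiter → Uranus → Mercury → Earth).
Putting it together: (21 : Uranus).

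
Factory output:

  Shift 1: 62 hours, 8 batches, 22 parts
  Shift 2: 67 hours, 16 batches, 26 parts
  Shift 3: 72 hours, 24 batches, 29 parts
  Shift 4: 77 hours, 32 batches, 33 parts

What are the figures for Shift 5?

82 hours, 40 batches, 36 parts

Hours: +5 each step, so 62, 67, 72, 77 → 82.
For the batches, +8 each step: 8, 16, 24, 32 → 40.
Parts: alternating steps +4, +3, +4, +3, …; 22, 26, 29, 33 → 36.
Putting it together: 82 hours, 40 batches, 36 parts.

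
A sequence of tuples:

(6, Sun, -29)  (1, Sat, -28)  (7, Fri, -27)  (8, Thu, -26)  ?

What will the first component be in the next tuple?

First component goes 6, 1, 7, 8 → 15 (each term is the sum of the two before it).

15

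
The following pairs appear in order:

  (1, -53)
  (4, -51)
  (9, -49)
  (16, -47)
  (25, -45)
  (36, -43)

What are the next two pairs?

(49, -41), (64, -39)

First entry — perfect squares: 1², 2², 3², …: 1, 4, 9, 16, 25, 36 → 49 → 64.
Second entry: +2 each step, so -53, -51, -49, -47, -45, -43 → -41 → -39.
Putting the parts together: (49, -41) and then (64, -39).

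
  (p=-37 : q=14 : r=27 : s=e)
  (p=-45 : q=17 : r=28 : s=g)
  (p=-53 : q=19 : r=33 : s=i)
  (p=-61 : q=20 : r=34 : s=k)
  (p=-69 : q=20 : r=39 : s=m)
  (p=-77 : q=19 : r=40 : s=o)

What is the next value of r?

45

R: alternating steps +1, +5, +1, +5, …; 27, 28, 33, 34, 39, 40 → 45.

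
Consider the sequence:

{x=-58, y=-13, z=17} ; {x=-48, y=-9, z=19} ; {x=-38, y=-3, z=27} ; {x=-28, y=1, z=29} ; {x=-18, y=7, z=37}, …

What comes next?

{x=-8, y=11, z=39}

X: -58, -48, -38, -28, -18 → -8 (+10 each step).
For the y, alternating steps +4, +6, +4, +6, …: -13, -9, -3, 1, 7 → 11.
For the z, alternating steps +2, +8, +2, +8, …: 17, 19, 27, 29, 37 → 39.
Combining the parts gives {x=-8, y=11, z=39}.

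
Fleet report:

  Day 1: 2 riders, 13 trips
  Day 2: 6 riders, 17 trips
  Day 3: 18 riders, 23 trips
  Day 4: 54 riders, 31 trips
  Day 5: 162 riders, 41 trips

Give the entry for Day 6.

486 riders, 53 trips

Riders — ×3 each step: 2, 6, 18, 54, 162 → 486.
Trips — differences are 4, 6, 8, … (increasing by 2 each time): 13, 17, 23, 31, 41 → 53.
Combining the parts gives 486 riders, 53 trips.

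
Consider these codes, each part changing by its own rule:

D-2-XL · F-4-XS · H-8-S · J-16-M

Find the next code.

For the letter, letters move forward 2 places in the alphabet: D, F, H, J → L.
Second component: ×2 each step, so 2, 4, 8, 16 → 32.
Size: runs through clothing sizes XS→XL; XL, XS, S, M → L.
Combining the parts gives L-32-L.

L-32-L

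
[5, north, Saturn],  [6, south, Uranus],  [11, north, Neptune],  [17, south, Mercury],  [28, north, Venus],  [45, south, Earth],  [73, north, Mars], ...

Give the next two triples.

First entry: each term is the sum of the two before it; 5, 6, 11, 17, 28, 45, 73 → 118 → 191.
Direction goes north, south, north, south, north, south, north → south → north (alternates north ↔ south).
Planet goes Saturn, Uranus, Neptune, Mercury, Venus, Earth, Mars → Jupiter → Saturn (runs through the planets Mercury→Neptune).
So the next two triples are [118, south, Jupiter] and [191, north, Saturn].

[118, south, Jupiter], [191, north, Saturn]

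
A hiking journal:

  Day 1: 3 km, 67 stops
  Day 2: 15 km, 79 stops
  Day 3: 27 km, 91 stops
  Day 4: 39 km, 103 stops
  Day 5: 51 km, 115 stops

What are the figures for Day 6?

63 km, 127 stops

Km: 3, 15, 27, 39, 51 → 63 (+12 each step).
Stops: +12 each step; 67, 79, 91, 103, 115 → 127.
Putting it together: 63 km, 127 stops.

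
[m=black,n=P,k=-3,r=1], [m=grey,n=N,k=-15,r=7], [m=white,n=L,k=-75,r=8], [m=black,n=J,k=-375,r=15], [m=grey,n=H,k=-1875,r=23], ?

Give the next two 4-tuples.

[m=white,n=F,k=-9375,r=38], [m=black,n=D,k=-46875,r=61]

For the m, repeats black → grey → white: black, grey, white, black, grey → white → black.
N: letters move back 2 places in the alphabet; P, N, L, J, H → F → D.
K — ×5 each step: -3, -15, -75, -375, -1875 → -9375 → -46875.
R goes 1, 7, 8, 15, 23 → 38 → 61 (each term is the sum of the two before it).
So the next two 4-tuples are [m=white,n=F,k=-9375,r=38] and [m=black,n=D,k=-46875,r=61].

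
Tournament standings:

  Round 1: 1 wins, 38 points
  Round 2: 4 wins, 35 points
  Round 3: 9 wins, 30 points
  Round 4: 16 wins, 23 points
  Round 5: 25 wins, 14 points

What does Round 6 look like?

Wins goes 1, 4, 9, 16, 25 → 36 (perfect squares: 1², 2², 3², …).
Points: together with the wins always sums to 39, so 38, 35, 30, 23, 14 → 3.
Combining the parts gives 36 wins, 3 points.

36 wins, 3 points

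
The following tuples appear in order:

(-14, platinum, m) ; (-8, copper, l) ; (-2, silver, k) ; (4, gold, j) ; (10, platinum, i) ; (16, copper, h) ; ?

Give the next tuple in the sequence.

(22, silver, g)

First coordinate: -14, -8, -2, 4, 10, 16 → 22 (+6 each step).
Metal: repeats platinum → copper → silver → gold, so platinum, copper, silver, gold, platinum, copper → silver.
Letter: letters move back 1 place in the alphabet; m, l, k, j, i, h → g.
Putting it together: (22, silver, g).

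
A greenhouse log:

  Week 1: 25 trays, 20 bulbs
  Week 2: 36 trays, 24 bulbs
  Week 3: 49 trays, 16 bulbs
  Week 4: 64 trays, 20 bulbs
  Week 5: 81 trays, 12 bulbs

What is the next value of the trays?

100

Trays: perfect squares: 5², 6², 7², …, so 25, 36, 49, 64, 81 → 100.
Bulbs: 20, 24, 16, 20, 12 → 16 (alternating steps +4, −8, +4, −8, …).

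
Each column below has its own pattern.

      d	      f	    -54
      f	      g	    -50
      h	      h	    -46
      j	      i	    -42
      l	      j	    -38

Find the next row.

n  k  -34

First letter goes d, f, h, j, l → n (letters move forward 2 places in the alphabet).
For the second letter, letters move forward 1 place in the alphabet: f, g, h, i, j → k.
Third component: -54, -50, -46, -42, -38 → -34 (+4 each step).
So the next row is n  k  -34.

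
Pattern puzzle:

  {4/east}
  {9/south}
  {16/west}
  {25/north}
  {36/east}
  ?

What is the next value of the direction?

south

First part: perfect squares: 2², 3², 4², …; 4, 9, 16, 25, 36 → 49.
Direction — repeats east → south → west → north: east, south, west, north, east → south.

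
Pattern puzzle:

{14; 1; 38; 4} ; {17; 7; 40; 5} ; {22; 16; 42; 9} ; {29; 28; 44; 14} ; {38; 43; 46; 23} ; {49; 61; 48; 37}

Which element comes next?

{62; 82; 50; 60}

First component: differences are 3, 5, 7, … (increasing by 2 each time), so 14, 17, 22, 29, 38, 49 → 62.
Second component goes 1, 7, 16, 28, 43, 61 → 82 (differences are 6, 9, 12, … (increasing by 3 each time)).
Third component goes 38, 40, 42, 44, 46, 48 → 50 (+2 each step).
Fourth component: each term is the sum of the two before it; 4, 5, 9, 14, 23, 37 → 60.
Combining the parts gives {62; 82; 50; 60}.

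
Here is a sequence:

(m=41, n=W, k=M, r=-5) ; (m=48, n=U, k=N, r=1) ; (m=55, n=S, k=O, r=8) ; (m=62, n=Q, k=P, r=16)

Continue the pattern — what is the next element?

M — +7 each step: 41, 48, 55, 62 → 69.
N: W, U, S, Q → O (letters move back 2 places in the alphabet).
For the k, letters move forward 1 place in the alphabet: M, N, O, P → Q.
R goes -5, 1, 8, 16 → 25 (differences are 6, 7, 8, … (increasing by 1 each time)).
Putting it together: (m=69, n=O, k=Q, r=25).

(m=69, n=O, k=Q, r=25)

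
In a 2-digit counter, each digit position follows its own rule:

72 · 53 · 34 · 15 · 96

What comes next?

First digit — −2 each step, mod 10: 7, 5, 3, 1, 9 → 7.
Second digit: +1 each step, mod 10; 2, 3, 4, 5, 6 → 7.
Combining the parts gives 77.

77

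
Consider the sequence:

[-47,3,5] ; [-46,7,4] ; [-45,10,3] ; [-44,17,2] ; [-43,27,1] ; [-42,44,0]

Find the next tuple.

[-41,71,-1]

First value: +1 each step; -47, -46, -45, -44, -43, -42 → -41.
Second value: each term is the sum of the two before it; 3, 7, 10, 17, 27, 44 → 71.
Third value — together with the first value always sums to -42: 5, 4, 3, 2, 1, 0 → -1.
Combining the parts gives [-41,71,-1].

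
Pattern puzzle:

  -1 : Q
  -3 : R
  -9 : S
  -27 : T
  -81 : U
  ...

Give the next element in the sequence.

-243 : V

First slot: -1, -3, -9, -27, -81 → -243 (×3 each step).
Letter: Q, R, S, T, U → V (letters move forward 1 place in the alphabet).
Putting it together: -243 : V.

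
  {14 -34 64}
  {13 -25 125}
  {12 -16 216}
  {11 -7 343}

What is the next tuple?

{10 2 512}

First part goes 14, 13, 12, 11 → 10 (−1 each step).
Second part: +9 each step, so -34, -25, -16, -7 → 2.
Third part — perfect cubes: 4³, 5³, 6³, …: 64, 125, 216, 343 → 512.
Putting it together: {10 2 512}.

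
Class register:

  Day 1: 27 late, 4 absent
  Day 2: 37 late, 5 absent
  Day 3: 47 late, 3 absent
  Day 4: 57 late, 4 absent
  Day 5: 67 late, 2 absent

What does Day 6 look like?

Late goes 27, 37, 47, 57, 67 → 77 (+10 each step).
Absent: alternating steps +1, −2, +1, −2, …; 4, 5, 3, 4, 2 → 3.
Combining the parts gives 77 late, 3 absent.

77 late, 3 absent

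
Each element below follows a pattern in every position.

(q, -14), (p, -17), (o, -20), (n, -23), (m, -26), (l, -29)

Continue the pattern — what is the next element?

(k, -32)

Letter goes q, p, o, n, m, l → k (letters move back 1 place in the alphabet).
Second coordinate — −3 each step: -14, -17, -20, -23, -26, -29 → -32.
Putting it together: (k, -32).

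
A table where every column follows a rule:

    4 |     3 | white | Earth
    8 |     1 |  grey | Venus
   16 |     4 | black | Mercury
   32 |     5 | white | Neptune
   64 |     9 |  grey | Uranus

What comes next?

First component: 4, 8, 16, 32, 64 → 128 (×2 each step).
Second component — each term is the sum of the two before it: 3, 1, 4, 5, 9 → 14.
For the shade, repeats white → grey → black: white, grey, black, white, grey → black.
Planet: Earth, Venus, Mercury, Neptune, Uranus → Saturn (runs backward through the planets Mercury→Neptune).
So the next line is 128  14  black  Saturn.

128  14  black  Saturn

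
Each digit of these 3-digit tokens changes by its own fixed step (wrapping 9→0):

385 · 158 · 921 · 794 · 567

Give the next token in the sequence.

330

First digit — −2 each step, mod 10: 3, 1, 9, 7, 5 → 3.
Second digit: −3 each step, mod 10; 8, 5, 2, 9, 6 → 3.
Third digit — +3 each step, mod 10: 5, 8, 1, 4, 7 → 0.
Combining the parts gives 330.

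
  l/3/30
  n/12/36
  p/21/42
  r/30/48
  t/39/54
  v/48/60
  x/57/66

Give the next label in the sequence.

z/66/72

Letter goes l, n, p, r, t, v, x → z (letters move forward 2 places in the alphabet).
For the second component, +9 each step: 3, 12, 21, 30, 39, 48, 57 → 66.
Third component: +6 each step, so 30, 36, 42, 48, 54, 60, 66 → 72.
So the next label is z/66/72.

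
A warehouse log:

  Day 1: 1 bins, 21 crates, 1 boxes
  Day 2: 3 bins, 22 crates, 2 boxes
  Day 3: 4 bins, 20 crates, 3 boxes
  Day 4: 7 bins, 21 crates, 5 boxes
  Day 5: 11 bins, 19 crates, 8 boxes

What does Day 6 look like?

Bins: each term is the sum of the two before it, so 1, 3, 4, 7, 11 → 18.
Crates — alternating steps +1, −2, +1, −2, …: 21, 22, 20, 21, 19 → 20.
Boxes — each term is the sum of the two before it: 1, 2, 3, 5, 8 → 13.
Combining the parts gives 18 bins, 20 crates, 13 boxes.

18 bins, 20 crates, 13 boxes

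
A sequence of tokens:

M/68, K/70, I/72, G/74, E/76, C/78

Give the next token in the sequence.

Letter: letters move back 2 places in the alphabet; M, K, I, G, E, C → A.
For the second component, +2 each step: 68, 70, 72, 74, 76, 78 → 80.
So the next token is A/80.

A/80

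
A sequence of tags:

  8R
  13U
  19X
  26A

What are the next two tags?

First component: 8, 13, 19, 26 → 34 → 43 (differences are 5, 6, 7, … (increasing by 1 each time)).
Letter goes R, U, X, A → D → G (letters move forward 3 places in the alphabet, wrapping Z→A).
So the next two tags are 34D and 43G.

34D then 43G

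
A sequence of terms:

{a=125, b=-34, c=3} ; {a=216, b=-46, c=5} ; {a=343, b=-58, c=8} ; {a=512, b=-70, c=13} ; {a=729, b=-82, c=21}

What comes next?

A: perfect cubes: 5³, 6³, 7³, …; 125, 216, 343, 512, 729 → 1000.
B: −12 each step, so -34, -46, -58, -70, -82 → -94.
For the c, each term is the sum of the two before it: 3, 5, 8, 13, 21 → 34.
Combining the parts gives {a=1000, b=-94, c=34}.

{a=1000, b=-94, c=34}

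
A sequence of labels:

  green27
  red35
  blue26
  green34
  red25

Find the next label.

For the colour, repeats green → red → blue: green, red, blue, green, red → blue.
Second component — alternating steps +8, −9, +8, −9, …: 27, 35, 26, 34, 25 → 33.
Combining the parts gives blue33.

blue33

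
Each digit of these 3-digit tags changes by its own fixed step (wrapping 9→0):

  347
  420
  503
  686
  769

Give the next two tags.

842 then 925

First digit goes 3, 4, 5, 6, 7 → 8 → 9 (+1 each step, mod 10).
Second digit: −2 each step, mod 10, so 4, 2, 0, 8, 6 → 4 → 2.
For the third digit, +3 each step, mod 10: 7, 0, 3, 6, 9 → 2 → 5.
Putting the parts together: 842 and then 925.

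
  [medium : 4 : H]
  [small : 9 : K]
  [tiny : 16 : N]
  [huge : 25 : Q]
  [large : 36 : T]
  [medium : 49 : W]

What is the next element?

Size — repeats medium → small → tiny → huge → large: medium, small, tiny, huge, large, medium → small.
Second coordinate: perfect squares: 2², 3², 4², …, so 4, 9, 16, 25, 36, 49 → 64.
For the letter, letters move forward 3 places in the alphabet: H, K, N, Q, T, W → Z.
Combining the parts gives [small : 64 : Z].

[small : 64 : Z]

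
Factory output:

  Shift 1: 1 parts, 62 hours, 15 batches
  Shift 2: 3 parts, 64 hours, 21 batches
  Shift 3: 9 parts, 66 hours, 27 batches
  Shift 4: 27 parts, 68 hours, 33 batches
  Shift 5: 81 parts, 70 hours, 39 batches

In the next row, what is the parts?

Parts: ×3 each step, so 1, 3, 9, 27, 81 → 243.

243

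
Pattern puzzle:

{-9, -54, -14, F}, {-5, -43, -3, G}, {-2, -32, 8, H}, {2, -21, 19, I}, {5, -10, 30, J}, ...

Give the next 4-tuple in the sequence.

{9, 1, 41, K}

First coordinate: -9, -5, -2, 2, 5 → 9 (alternating steps +4, +3, +4, +3, …).
Second coordinate goes -54, -43, -32, -21, -10 → 1 (+11 each step).
For the third coordinate, +11 each step: -14, -3, 8, 19, 30 → 41.
Letter — letters move forward 1 place in the alphabet: F, G, H, I, J → K.
Putting it together: {9, 1, 41, K}.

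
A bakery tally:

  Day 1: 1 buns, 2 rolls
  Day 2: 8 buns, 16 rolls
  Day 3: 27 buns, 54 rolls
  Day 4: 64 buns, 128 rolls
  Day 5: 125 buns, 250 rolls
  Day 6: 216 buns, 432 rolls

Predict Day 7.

Buns: 1, 8, 27, 64, 125, 216 → 343 (perfect cubes: 1³, 2³, 3³, …).
Rolls: 2, 16, 54, 128, 250, 432 → 686 (always 2 × the buns).
Combining the parts gives 343 buns, 686 rolls.

343 buns, 686 rolls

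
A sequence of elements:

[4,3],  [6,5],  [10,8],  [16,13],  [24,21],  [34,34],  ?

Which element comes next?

[46,55]

First entry: differences are 2, 4, 6, … (increasing by 2 each time), so 4, 6, 10, 16, 24, 34 → 46.
Second entry — each term is the sum of the two before it: 3, 5, 8, 13, 21, 34 → 55.
Combining the parts gives [46,55].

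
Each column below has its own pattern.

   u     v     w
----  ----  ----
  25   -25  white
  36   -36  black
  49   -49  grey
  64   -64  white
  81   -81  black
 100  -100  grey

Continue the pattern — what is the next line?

Column u — perfect squares: 5², 6², 7², …: 25, 36, 49, 64, 81, 100 → 121.
Column v — always the negative of the column u: -25, -36, -49, -64, -81, -100 → -121.
Column w goes white, black, grey, white, black, grey → white (repeats white → black → grey).
Combining the parts gives 121  -121  white.

121  -121  white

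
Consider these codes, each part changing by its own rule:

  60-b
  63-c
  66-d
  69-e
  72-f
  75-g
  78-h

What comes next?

First component: +3 each step, so 60, 63, 66, 69, 72, 75, 78 → 81.
Letter: b, c, d, e, f, g, h → i (letters move forward 1 place in the alphabet).
Putting it together: 81-i.

81-i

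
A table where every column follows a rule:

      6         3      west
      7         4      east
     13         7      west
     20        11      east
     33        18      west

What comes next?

First component: each term is the sum of the two before it, so 6, 7, 13, 20, 33 → 53.
Second component: each term is the sum of the two before it; 3, 4, 7, 11, 18 → 29.
Direction: west, east, west, east, west → east (alternates west ↔ east).
Putting it together: 53  29  east.

53  29  east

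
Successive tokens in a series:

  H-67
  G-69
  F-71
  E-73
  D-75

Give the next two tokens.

Letter goes H, G, F, E, D → C → B (letters move back 1 place in the alphabet).
Second component: +2 each step; 67, 69, 71, 73, 75 → 77 → 79.
So the next two tokens are C-77 and B-79.

C-77, B-79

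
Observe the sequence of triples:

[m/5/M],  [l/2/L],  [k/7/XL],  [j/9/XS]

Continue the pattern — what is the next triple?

Letter goes m, l, k, j → i (letters move back 1 place in the alphabet).
Second slot: each term is the sum of the two before it; 5, 2, 7, 9 → 16.
Size: M, L, XL, XS → S (runs through clothing sizes XS→XL).
Putting it together: [i/16/S].

[i/16/S]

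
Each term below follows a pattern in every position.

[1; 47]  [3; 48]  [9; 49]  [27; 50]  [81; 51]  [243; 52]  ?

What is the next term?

First value: ×3 each step, so 1, 3, 9, 27, 81, 243 → 729.
Second value: +1 each step; 47, 48, 49, 50, 51, 52 → 53.
So the next term is [729; 53].

[729; 53]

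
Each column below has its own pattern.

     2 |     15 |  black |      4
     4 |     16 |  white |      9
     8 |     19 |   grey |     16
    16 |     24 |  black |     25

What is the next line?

32  31  white  36

First component: ×2 each step, so 2, 4, 8, 16 → 32.
Second component: 15, 16, 19, 24 → 31 (differences are 1, 3, 5, … (increasing by 2 each time)).
Shade: black, white, grey, black → white (repeats black → white → grey).
Fourth component goes 4, 9, 16, 25 → 36 (perfect squares: 2², 3², 4², …).
So the next line is 32  31  white  36.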